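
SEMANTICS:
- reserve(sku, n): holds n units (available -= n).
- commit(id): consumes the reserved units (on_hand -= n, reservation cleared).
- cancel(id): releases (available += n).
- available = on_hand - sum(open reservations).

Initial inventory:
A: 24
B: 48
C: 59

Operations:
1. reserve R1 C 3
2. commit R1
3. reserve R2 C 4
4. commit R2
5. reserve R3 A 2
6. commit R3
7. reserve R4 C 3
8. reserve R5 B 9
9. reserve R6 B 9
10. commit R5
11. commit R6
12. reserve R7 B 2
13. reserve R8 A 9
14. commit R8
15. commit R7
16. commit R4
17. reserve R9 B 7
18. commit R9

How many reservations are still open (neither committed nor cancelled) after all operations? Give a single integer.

Answer: 0

Derivation:
Step 1: reserve R1 C 3 -> on_hand[A=24 B=48 C=59] avail[A=24 B=48 C=56] open={R1}
Step 2: commit R1 -> on_hand[A=24 B=48 C=56] avail[A=24 B=48 C=56] open={}
Step 3: reserve R2 C 4 -> on_hand[A=24 B=48 C=56] avail[A=24 B=48 C=52] open={R2}
Step 4: commit R2 -> on_hand[A=24 B=48 C=52] avail[A=24 B=48 C=52] open={}
Step 5: reserve R3 A 2 -> on_hand[A=24 B=48 C=52] avail[A=22 B=48 C=52] open={R3}
Step 6: commit R3 -> on_hand[A=22 B=48 C=52] avail[A=22 B=48 C=52] open={}
Step 7: reserve R4 C 3 -> on_hand[A=22 B=48 C=52] avail[A=22 B=48 C=49] open={R4}
Step 8: reserve R5 B 9 -> on_hand[A=22 B=48 C=52] avail[A=22 B=39 C=49] open={R4,R5}
Step 9: reserve R6 B 9 -> on_hand[A=22 B=48 C=52] avail[A=22 B=30 C=49] open={R4,R5,R6}
Step 10: commit R5 -> on_hand[A=22 B=39 C=52] avail[A=22 B=30 C=49] open={R4,R6}
Step 11: commit R6 -> on_hand[A=22 B=30 C=52] avail[A=22 B=30 C=49] open={R4}
Step 12: reserve R7 B 2 -> on_hand[A=22 B=30 C=52] avail[A=22 B=28 C=49] open={R4,R7}
Step 13: reserve R8 A 9 -> on_hand[A=22 B=30 C=52] avail[A=13 B=28 C=49] open={R4,R7,R8}
Step 14: commit R8 -> on_hand[A=13 B=30 C=52] avail[A=13 B=28 C=49] open={R4,R7}
Step 15: commit R7 -> on_hand[A=13 B=28 C=52] avail[A=13 B=28 C=49] open={R4}
Step 16: commit R4 -> on_hand[A=13 B=28 C=49] avail[A=13 B=28 C=49] open={}
Step 17: reserve R9 B 7 -> on_hand[A=13 B=28 C=49] avail[A=13 B=21 C=49] open={R9}
Step 18: commit R9 -> on_hand[A=13 B=21 C=49] avail[A=13 B=21 C=49] open={}
Open reservations: [] -> 0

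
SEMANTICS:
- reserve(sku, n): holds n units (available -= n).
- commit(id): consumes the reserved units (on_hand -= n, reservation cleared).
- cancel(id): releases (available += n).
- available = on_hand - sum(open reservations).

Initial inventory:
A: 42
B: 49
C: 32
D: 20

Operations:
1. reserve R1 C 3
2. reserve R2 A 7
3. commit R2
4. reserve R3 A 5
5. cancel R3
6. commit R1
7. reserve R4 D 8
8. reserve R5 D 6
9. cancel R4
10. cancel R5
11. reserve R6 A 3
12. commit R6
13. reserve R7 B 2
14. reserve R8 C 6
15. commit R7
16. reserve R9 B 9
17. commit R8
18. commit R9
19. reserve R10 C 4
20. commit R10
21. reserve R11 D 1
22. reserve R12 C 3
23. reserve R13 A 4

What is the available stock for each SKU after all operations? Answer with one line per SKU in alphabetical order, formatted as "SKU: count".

Answer: A: 28
B: 38
C: 16
D: 19

Derivation:
Step 1: reserve R1 C 3 -> on_hand[A=42 B=49 C=32 D=20] avail[A=42 B=49 C=29 D=20] open={R1}
Step 2: reserve R2 A 7 -> on_hand[A=42 B=49 C=32 D=20] avail[A=35 B=49 C=29 D=20] open={R1,R2}
Step 3: commit R2 -> on_hand[A=35 B=49 C=32 D=20] avail[A=35 B=49 C=29 D=20] open={R1}
Step 4: reserve R3 A 5 -> on_hand[A=35 B=49 C=32 D=20] avail[A=30 B=49 C=29 D=20] open={R1,R3}
Step 5: cancel R3 -> on_hand[A=35 B=49 C=32 D=20] avail[A=35 B=49 C=29 D=20] open={R1}
Step 6: commit R1 -> on_hand[A=35 B=49 C=29 D=20] avail[A=35 B=49 C=29 D=20] open={}
Step 7: reserve R4 D 8 -> on_hand[A=35 B=49 C=29 D=20] avail[A=35 B=49 C=29 D=12] open={R4}
Step 8: reserve R5 D 6 -> on_hand[A=35 B=49 C=29 D=20] avail[A=35 B=49 C=29 D=6] open={R4,R5}
Step 9: cancel R4 -> on_hand[A=35 B=49 C=29 D=20] avail[A=35 B=49 C=29 D=14] open={R5}
Step 10: cancel R5 -> on_hand[A=35 B=49 C=29 D=20] avail[A=35 B=49 C=29 D=20] open={}
Step 11: reserve R6 A 3 -> on_hand[A=35 B=49 C=29 D=20] avail[A=32 B=49 C=29 D=20] open={R6}
Step 12: commit R6 -> on_hand[A=32 B=49 C=29 D=20] avail[A=32 B=49 C=29 D=20] open={}
Step 13: reserve R7 B 2 -> on_hand[A=32 B=49 C=29 D=20] avail[A=32 B=47 C=29 D=20] open={R7}
Step 14: reserve R8 C 6 -> on_hand[A=32 B=49 C=29 D=20] avail[A=32 B=47 C=23 D=20] open={R7,R8}
Step 15: commit R7 -> on_hand[A=32 B=47 C=29 D=20] avail[A=32 B=47 C=23 D=20] open={R8}
Step 16: reserve R9 B 9 -> on_hand[A=32 B=47 C=29 D=20] avail[A=32 B=38 C=23 D=20] open={R8,R9}
Step 17: commit R8 -> on_hand[A=32 B=47 C=23 D=20] avail[A=32 B=38 C=23 D=20] open={R9}
Step 18: commit R9 -> on_hand[A=32 B=38 C=23 D=20] avail[A=32 B=38 C=23 D=20] open={}
Step 19: reserve R10 C 4 -> on_hand[A=32 B=38 C=23 D=20] avail[A=32 B=38 C=19 D=20] open={R10}
Step 20: commit R10 -> on_hand[A=32 B=38 C=19 D=20] avail[A=32 B=38 C=19 D=20] open={}
Step 21: reserve R11 D 1 -> on_hand[A=32 B=38 C=19 D=20] avail[A=32 B=38 C=19 D=19] open={R11}
Step 22: reserve R12 C 3 -> on_hand[A=32 B=38 C=19 D=20] avail[A=32 B=38 C=16 D=19] open={R11,R12}
Step 23: reserve R13 A 4 -> on_hand[A=32 B=38 C=19 D=20] avail[A=28 B=38 C=16 D=19] open={R11,R12,R13}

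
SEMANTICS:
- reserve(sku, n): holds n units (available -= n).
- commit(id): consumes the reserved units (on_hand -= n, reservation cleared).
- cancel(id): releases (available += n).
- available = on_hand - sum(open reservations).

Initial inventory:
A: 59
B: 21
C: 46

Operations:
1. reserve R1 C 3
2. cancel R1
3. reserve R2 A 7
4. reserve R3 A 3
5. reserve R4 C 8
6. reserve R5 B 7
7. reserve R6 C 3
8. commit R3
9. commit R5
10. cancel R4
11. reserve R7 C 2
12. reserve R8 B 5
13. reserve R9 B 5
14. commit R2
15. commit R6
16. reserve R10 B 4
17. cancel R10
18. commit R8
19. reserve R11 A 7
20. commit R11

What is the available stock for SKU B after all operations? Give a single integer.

Step 1: reserve R1 C 3 -> on_hand[A=59 B=21 C=46] avail[A=59 B=21 C=43] open={R1}
Step 2: cancel R1 -> on_hand[A=59 B=21 C=46] avail[A=59 B=21 C=46] open={}
Step 3: reserve R2 A 7 -> on_hand[A=59 B=21 C=46] avail[A=52 B=21 C=46] open={R2}
Step 4: reserve R3 A 3 -> on_hand[A=59 B=21 C=46] avail[A=49 B=21 C=46] open={R2,R3}
Step 5: reserve R4 C 8 -> on_hand[A=59 B=21 C=46] avail[A=49 B=21 C=38] open={R2,R3,R4}
Step 6: reserve R5 B 7 -> on_hand[A=59 B=21 C=46] avail[A=49 B=14 C=38] open={R2,R3,R4,R5}
Step 7: reserve R6 C 3 -> on_hand[A=59 B=21 C=46] avail[A=49 B=14 C=35] open={R2,R3,R4,R5,R6}
Step 8: commit R3 -> on_hand[A=56 B=21 C=46] avail[A=49 B=14 C=35] open={R2,R4,R5,R6}
Step 9: commit R5 -> on_hand[A=56 B=14 C=46] avail[A=49 B=14 C=35] open={R2,R4,R6}
Step 10: cancel R4 -> on_hand[A=56 B=14 C=46] avail[A=49 B=14 C=43] open={R2,R6}
Step 11: reserve R7 C 2 -> on_hand[A=56 B=14 C=46] avail[A=49 B=14 C=41] open={R2,R6,R7}
Step 12: reserve R8 B 5 -> on_hand[A=56 B=14 C=46] avail[A=49 B=9 C=41] open={R2,R6,R7,R8}
Step 13: reserve R9 B 5 -> on_hand[A=56 B=14 C=46] avail[A=49 B=4 C=41] open={R2,R6,R7,R8,R9}
Step 14: commit R2 -> on_hand[A=49 B=14 C=46] avail[A=49 B=4 C=41] open={R6,R7,R8,R9}
Step 15: commit R6 -> on_hand[A=49 B=14 C=43] avail[A=49 B=4 C=41] open={R7,R8,R9}
Step 16: reserve R10 B 4 -> on_hand[A=49 B=14 C=43] avail[A=49 B=0 C=41] open={R10,R7,R8,R9}
Step 17: cancel R10 -> on_hand[A=49 B=14 C=43] avail[A=49 B=4 C=41] open={R7,R8,R9}
Step 18: commit R8 -> on_hand[A=49 B=9 C=43] avail[A=49 B=4 C=41] open={R7,R9}
Step 19: reserve R11 A 7 -> on_hand[A=49 B=9 C=43] avail[A=42 B=4 C=41] open={R11,R7,R9}
Step 20: commit R11 -> on_hand[A=42 B=9 C=43] avail[A=42 B=4 C=41] open={R7,R9}
Final available[B] = 4

Answer: 4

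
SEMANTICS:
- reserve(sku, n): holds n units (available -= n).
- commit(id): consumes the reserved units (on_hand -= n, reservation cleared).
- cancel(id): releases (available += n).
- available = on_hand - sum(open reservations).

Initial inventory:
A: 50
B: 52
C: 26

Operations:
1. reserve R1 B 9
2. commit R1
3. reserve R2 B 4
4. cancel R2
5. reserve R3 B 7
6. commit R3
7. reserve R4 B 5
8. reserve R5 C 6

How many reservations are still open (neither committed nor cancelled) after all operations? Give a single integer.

Step 1: reserve R1 B 9 -> on_hand[A=50 B=52 C=26] avail[A=50 B=43 C=26] open={R1}
Step 2: commit R1 -> on_hand[A=50 B=43 C=26] avail[A=50 B=43 C=26] open={}
Step 3: reserve R2 B 4 -> on_hand[A=50 B=43 C=26] avail[A=50 B=39 C=26] open={R2}
Step 4: cancel R2 -> on_hand[A=50 B=43 C=26] avail[A=50 B=43 C=26] open={}
Step 5: reserve R3 B 7 -> on_hand[A=50 B=43 C=26] avail[A=50 B=36 C=26] open={R3}
Step 6: commit R3 -> on_hand[A=50 B=36 C=26] avail[A=50 B=36 C=26] open={}
Step 7: reserve R4 B 5 -> on_hand[A=50 B=36 C=26] avail[A=50 B=31 C=26] open={R4}
Step 8: reserve R5 C 6 -> on_hand[A=50 B=36 C=26] avail[A=50 B=31 C=20] open={R4,R5}
Open reservations: ['R4', 'R5'] -> 2

Answer: 2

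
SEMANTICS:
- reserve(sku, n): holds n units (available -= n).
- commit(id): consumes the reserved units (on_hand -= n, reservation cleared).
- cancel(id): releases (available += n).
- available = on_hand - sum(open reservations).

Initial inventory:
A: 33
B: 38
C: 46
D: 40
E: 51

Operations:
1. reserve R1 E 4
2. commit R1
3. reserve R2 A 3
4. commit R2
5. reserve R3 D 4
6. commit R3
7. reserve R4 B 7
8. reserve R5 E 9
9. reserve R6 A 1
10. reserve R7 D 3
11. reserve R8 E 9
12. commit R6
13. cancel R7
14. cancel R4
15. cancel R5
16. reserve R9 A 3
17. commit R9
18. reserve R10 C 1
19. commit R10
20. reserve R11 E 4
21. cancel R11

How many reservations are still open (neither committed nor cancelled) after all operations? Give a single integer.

Step 1: reserve R1 E 4 -> on_hand[A=33 B=38 C=46 D=40 E=51] avail[A=33 B=38 C=46 D=40 E=47] open={R1}
Step 2: commit R1 -> on_hand[A=33 B=38 C=46 D=40 E=47] avail[A=33 B=38 C=46 D=40 E=47] open={}
Step 3: reserve R2 A 3 -> on_hand[A=33 B=38 C=46 D=40 E=47] avail[A=30 B=38 C=46 D=40 E=47] open={R2}
Step 4: commit R2 -> on_hand[A=30 B=38 C=46 D=40 E=47] avail[A=30 B=38 C=46 D=40 E=47] open={}
Step 5: reserve R3 D 4 -> on_hand[A=30 B=38 C=46 D=40 E=47] avail[A=30 B=38 C=46 D=36 E=47] open={R3}
Step 6: commit R3 -> on_hand[A=30 B=38 C=46 D=36 E=47] avail[A=30 B=38 C=46 D=36 E=47] open={}
Step 7: reserve R4 B 7 -> on_hand[A=30 B=38 C=46 D=36 E=47] avail[A=30 B=31 C=46 D=36 E=47] open={R4}
Step 8: reserve R5 E 9 -> on_hand[A=30 B=38 C=46 D=36 E=47] avail[A=30 B=31 C=46 D=36 E=38] open={R4,R5}
Step 9: reserve R6 A 1 -> on_hand[A=30 B=38 C=46 D=36 E=47] avail[A=29 B=31 C=46 D=36 E=38] open={R4,R5,R6}
Step 10: reserve R7 D 3 -> on_hand[A=30 B=38 C=46 D=36 E=47] avail[A=29 B=31 C=46 D=33 E=38] open={R4,R5,R6,R7}
Step 11: reserve R8 E 9 -> on_hand[A=30 B=38 C=46 D=36 E=47] avail[A=29 B=31 C=46 D=33 E=29] open={R4,R5,R6,R7,R8}
Step 12: commit R6 -> on_hand[A=29 B=38 C=46 D=36 E=47] avail[A=29 B=31 C=46 D=33 E=29] open={R4,R5,R7,R8}
Step 13: cancel R7 -> on_hand[A=29 B=38 C=46 D=36 E=47] avail[A=29 B=31 C=46 D=36 E=29] open={R4,R5,R8}
Step 14: cancel R4 -> on_hand[A=29 B=38 C=46 D=36 E=47] avail[A=29 B=38 C=46 D=36 E=29] open={R5,R8}
Step 15: cancel R5 -> on_hand[A=29 B=38 C=46 D=36 E=47] avail[A=29 B=38 C=46 D=36 E=38] open={R8}
Step 16: reserve R9 A 3 -> on_hand[A=29 B=38 C=46 D=36 E=47] avail[A=26 B=38 C=46 D=36 E=38] open={R8,R9}
Step 17: commit R9 -> on_hand[A=26 B=38 C=46 D=36 E=47] avail[A=26 B=38 C=46 D=36 E=38] open={R8}
Step 18: reserve R10 C 1 -> on_hand[A=26 B=38 C=46 D=36 E=47] avail[A=26 B=38 C=45 D=36 E=38] open={R10,R8}
Step 19: commit R10 -> on_hand[A=26 B=38 C=45 D=36 E=47] avail[A=26 B=38 C=45 D=36 E=38] open={R8}
Step 20: reserve R11 E 4 -> on_hand[A=26 B=38 C=45 D=36 E=47] avail[A=26 B=38 C=45 D=36 E=34] open={R11,R8}
Step 21: cancel R11 -> on_hand[A=26 B=38 C=45 D=36 E=47] avail[A=26 B=38 C=45 D=36 E=38] open={R8}
Open reservations: ['R8'] -> 1

Answer: 1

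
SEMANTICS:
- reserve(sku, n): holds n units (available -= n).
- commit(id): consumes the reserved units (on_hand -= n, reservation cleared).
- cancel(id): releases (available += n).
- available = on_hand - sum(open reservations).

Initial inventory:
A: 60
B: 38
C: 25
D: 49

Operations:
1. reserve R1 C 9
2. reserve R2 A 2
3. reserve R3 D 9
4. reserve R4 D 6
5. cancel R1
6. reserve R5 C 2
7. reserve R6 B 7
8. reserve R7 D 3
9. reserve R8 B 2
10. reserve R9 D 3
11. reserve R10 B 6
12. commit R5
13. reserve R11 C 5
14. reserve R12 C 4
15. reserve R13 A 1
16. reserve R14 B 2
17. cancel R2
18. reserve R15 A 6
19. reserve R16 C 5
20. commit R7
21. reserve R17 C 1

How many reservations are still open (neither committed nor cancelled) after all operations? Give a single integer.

Step 1: reserve R1 C 9 -> on_hand[A=60 B=38 C=25 D=49] avail[A=60 B=38 C=16 D=49] open={R1}
Step 2: reserve R2 A 2 -> on_hand[A=60 B=38 C=25 D=49] avail[A=58 B=38 C=16 D=49] open={R1,R2}
Step 3: reserve R3 D 9 -> on_hand[A=60 B=38 C=25 D=49] avail[A=58 B=38 C=16 D=40] open={R1,R2,R3}
Step 4: reserve R4 D 6 -> on_hand[A=60 B=38 C=25 D=49] avail[A=58 B=38 C=16 D=34] open={R1,R2,R3,R4}
Step 5: cancel R1 -> on_hand[A=60 B=38 C=25 D=49] avail[A=58 B=38 C=25 D=34] open={R2,R3,R4}
Step 6: reserve R5 C 2 -> on_hand[A=60 B=38 C=25 D=49] avail[A=58 B=38 C=23 D=34] open={R2,R3,R4,R5}
Step 7: reserve R6 B 7 -> on_hand[A=60 B=38 C=25 D=49] avail[A=58 B=31 C=23 D=34] open={R2,R3,R4,R5,R6}
Step 8: reserve R7 D 3 -> on_hand[A=60 B=38 C=25 D=49] avail[A=58 B=31 C=23 D=31] open={R2,R3,R4,R5,R6,R7}
Step 9: reserve R8 B 2 -> on_hand[A=60 B=38 C=25 D=49] avail[A=58 B=29 C=23 D=31] open={R2,R3,R4,R5,R6,R7,R8}
Step 10: reserve R9 D 3 -> on_hand[A=60 B=38 C=25 D=49] avail[A=58 B=29 C=23 D=28] open={R2,R3,R4,R5,R6,R7,R8,R9}
Step 11: reserve R10 B 6 -> on_hand[A=60 B=38 C=25 D=49] avail[A=58 B=23 C=23 D=28] open={R10,R2,R3,R4,R5,R6,R7,R8,R9}
Step 12: commit R5 -> on_hand[A=60 B=38 C=23 D=49] avail[A=58 B=23 C=23 D=28] open={R10,R2,R3,R4,R6,R7,R8,R9}
Step 13: reserve R11 C 5 -> on_hand[A=60 B=38 C=23 D=49] avail[A=58 B=23 C=18 D=28] open={R10,R11,R2,R3,R4,R6,R7,R8,R9}
Step 14: reserve R12 C 4 -> on_hand[A=60 B=38 C=23 D=49] avail[A=58 B=23 C=14 D=28] open={R10,R11,R12,R2,R3,R4,R6,R7,R8,R9}
Step 15: reserve R13 A 1 -> on_hand[A=60 B=38 C=23 D=49] avail[A=57 B=23 C=14 D=28] open={R10,R11,R12,R13,R2,R3,R4,R6,R7,R8,R9}
Step 16: reserve R14 B 2 -> on_hand[A=60 B=38 C=23 D=49] avail[A=57 B=21 C=14 D=28] open={R10,R11,R12,R13,R14,R2,R3,R4,R6,R7,R8,R9}
Step 17: cancel R2 -> on_hand[A=60 B=38 C=23 D=49] avail[A=59 B=21 C=14 D=28] open={R10,R11,R12,R13,R14,R3,R4,R6,R7,R8,R9}
Step 18: reserve R15 A 6 -> on_hand[A=60 B=38 C=23 D=49] avail[A=53 B=21 C=14 D=28] open={R10,R11,R12,R13,R14,R15,R3,R4,R6,R7,R8,R9}
Step 19: reserve R16 C 5 -> on_hand[A=60 B=38 C=23 D=49] avail[A=53 B=21 C=9 D=28] open={R10,R11,R12,R13,R14,R15,R16,R3,R4,R6,R7,R8,R9}
Step 20: commit R7 -> on_hand[A=60 B=38 C=23 D=46] avail[A=53 B=21 C=9 D=28] open={R10,R11,R12,R13,R14,R15,R16,R3,R4,R6,R8,R9}
Step 21: reserve R17 C 1 -> on_hand[A=60 B=38 C=23 D=46] avail[A=53 B=21 C=8 D=28] open={R10,R11,R12,R13,R14,R15,R16,R17,R3,R4,R6,R8,R9}
Open reservations: ['R10', 'R11', 'R12', 'R13', 'R14', 'R15', 'R16', 'R17', 'R3', 'R4', 'R6', 'R8', 'R9'] -> 13

Answer: 13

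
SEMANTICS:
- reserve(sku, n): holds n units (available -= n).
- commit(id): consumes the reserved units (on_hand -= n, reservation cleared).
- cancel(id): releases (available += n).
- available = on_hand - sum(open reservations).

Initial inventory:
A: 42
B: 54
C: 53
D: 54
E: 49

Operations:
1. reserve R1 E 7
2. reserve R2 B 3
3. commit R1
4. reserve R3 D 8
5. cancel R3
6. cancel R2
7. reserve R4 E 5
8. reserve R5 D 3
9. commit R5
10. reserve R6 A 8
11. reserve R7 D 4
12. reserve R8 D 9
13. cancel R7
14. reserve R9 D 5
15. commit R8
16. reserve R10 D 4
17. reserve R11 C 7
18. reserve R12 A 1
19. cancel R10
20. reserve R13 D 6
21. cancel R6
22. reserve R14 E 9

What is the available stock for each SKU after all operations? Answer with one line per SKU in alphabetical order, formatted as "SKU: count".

Answer: A: 41
B: 54
C: 46
D: 31
E: 28

Derivation:
Step 1: reserve R1 E 7 -> on_hand[A=42 B=54 C=53 D=54 E=49] avail[A=42 B=54 C=53 D=54 E=42] open={R1}
Step 2: reserve R2 B 3 -> on_hand[A=42 B=54 C=53 D=54 E=49] avail[A=42 B=51 C=53 D=54 E=42] open={R1,R2}
Step 3: commit R1 -> on_hand[A=42 B=54 C=53 D=54 E=42] avail[A=42 B=51 C=53 D=54 E=42] open={R2}
Step 4: reserve R3 D 8 -> on_hand[A=42 B=54 C=53 D=54 E=42] avail[A=42 B=51 C=53 D=46 E=42] open={R2,R3}
Step 5: cancel R3 -> on_hand[A=42 B=54 C=53 D=54 E=42] avail[A=42 B=51 C=53 D=54 E=42] open={R2}
Step 6: cancel R2 -> on_hand[A=42 B=54 C=53 D=54 E=42] avail[A=42 B=54 C=53 D=54 E=42] open={}
Step 7: reserve R4 E 5 -> on_hand[A=42 B=54 C=53 D=54 E=42] avail[A=42 B=54 C=53 D=54 E=37] open={R4}
Step 8: reserve R5 D 3 -> on_hand[A=42 B=54 C=53 D=54 E=42] avail[A=42 B=54 C=53 D=51 E=37] open={R4,R5}
Step 9: commit R5 -> on_hand[A=42 B=54 C=53 D=51 E=42] avail[A=42 B=54 C=53 D=51 E=37] open={R4}
Step 10: reserve R6 A 8 -> on_hand[A=42 B=54 C=53 D=51 E=42] avail[A=34 B=54 C=53 D=51 E=37] open={R4,R6}
Step 11: reserve R7 D 4 -> on_hand[A=42 B=54 C=53 D=51 E=42] avail[A=34 B=54 C=53 D=47 E=37] open={R4,R6,R7}
Step 12: reserve R8 D 9 -> on_hand[A=42 B=54 C=53 D=51 E=42] avail[A=34 B=54 C=53 D=38 E=37] open={R4,R6,R7,R8}
Step 13: cancel R7 -> on_hand[A=42 B=54 C=53 D=51 E=42] avail[A=34 B=54 C=53 D=42 E=37] open={R4,R6,R8}
Step 14: reserve R9 D 5 -> on_hand[A=42 B=54 C=53 D=51 E=42] avail[A=34 B=54 C=53 D=37 E=37] open={R4,R6,R8,R9}
Step 15: commit R8 -> on_hand[A=42 B=54 C=53 D=42 E=42] avail[A=34 B=54 C=53 D=37 E=37] open={R4,R6,R9}
Step 16: reserve R10 D 4 -> on_hand[A=42 B=54 C=53 D=42 E=42] avail[A=34 B=54 C=53 D=33 E=37] open={R10,R4,R6,R9}
Step 17: reserve R11 C 7 -> on_hand[A=42 B=54 C=53 D=42 E=42] avail[A=34 B=54 C=46 D=33 E=37] open={R10,R11,R4,R6,R9}
Step 18: reserve R12 A 1 -> on_hand[A=42 B=54 C=53 D=42 E=42] avail[A=33 B=54 C=46 D=33 E=37] open={R10,R11,R12,R4,R6,R9}
Step 19: cancel R10 -> on_hand[A=42 B=54 C=53 D=42 E=42] avail[A=33 B=54 C=46 D=37 E=37] open={R11,R12,R4,R6,R9}
Step 20: reserve R13 D 6 -> on_hand[A=42 B=54 C=53 D=42 E=42] avail[A=33 B=54 C=46 D=31 E=37] open={R11,R12,R13,R4,R6,R9}
Step 21: cancel R6 -> on_hand[A=42 B=54 C=53 D=42 E=42] avail[A=41 B=54 C=46 D=31 E=37] open={R11,R12,R13,R4,R9}
Step 22: reserve R14 E 9 -> on_hand[A=42 B=54 C=53 D=42 E=42] avail[A=41 B=54 C=46 D=31 E=28] open={R11,R12,R13,R14,R4,R9}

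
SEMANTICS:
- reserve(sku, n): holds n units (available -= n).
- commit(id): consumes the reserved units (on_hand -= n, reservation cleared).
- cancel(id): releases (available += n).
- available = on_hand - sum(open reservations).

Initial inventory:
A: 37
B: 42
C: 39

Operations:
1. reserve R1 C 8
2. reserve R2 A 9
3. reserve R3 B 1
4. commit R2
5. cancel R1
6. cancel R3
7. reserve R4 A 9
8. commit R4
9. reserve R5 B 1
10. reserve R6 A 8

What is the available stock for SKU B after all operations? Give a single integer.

Answer: 41

Derivation:
Step 1: reserve R1 C 8 -> on_hand[A=37 B=42 C=39] avail[A=37 B=42 C=31] open={R1}
Step 2: reserve R2 A 9 -> on_hand[A=37 B=42 C=39] avail[A=28 B=42 C=31] open={R1,R2}
Step 3: reserve R3 B 1 -> on_hand[A=37 B=42 C=39] avail[A=28 B=41 C=31] open={R1,R2,R3}
Step 4: commit R2 -> on_hand[A=28 B=42 C=39] avail[A=28 B=41 C=31] open={R1,R3}
Step 5: cancel R1 -> on_hand[A=28 B=42 C=39] avail[A=28 B=41 C=39] open={R3}
Step 6: cancel R3 -> on_hand[A=28 B=42 C=39] avail[A=28 B=42 C=39] open={}
Step 7: reserve R4 A 9 -> on_hand[A=28 B=42 C=39] avail[A=19 B=42 C=39] open={R4}
Step 8: commit R4 -> on_hand[A=19 B=42 C=39] avail[A=19 B=42 C=39] open={}
Step 9: reserve R5 B 1 -> on_hand[A=19 B=42 C=39] avail[A=19 B=41 C=39] open={R5}
Step 10: reserve R6 A 8 -> on_hand[A=19 B=42 C=39] avail[A=11 B=41 C=39] open={R5,R6}
Final available[B] = 41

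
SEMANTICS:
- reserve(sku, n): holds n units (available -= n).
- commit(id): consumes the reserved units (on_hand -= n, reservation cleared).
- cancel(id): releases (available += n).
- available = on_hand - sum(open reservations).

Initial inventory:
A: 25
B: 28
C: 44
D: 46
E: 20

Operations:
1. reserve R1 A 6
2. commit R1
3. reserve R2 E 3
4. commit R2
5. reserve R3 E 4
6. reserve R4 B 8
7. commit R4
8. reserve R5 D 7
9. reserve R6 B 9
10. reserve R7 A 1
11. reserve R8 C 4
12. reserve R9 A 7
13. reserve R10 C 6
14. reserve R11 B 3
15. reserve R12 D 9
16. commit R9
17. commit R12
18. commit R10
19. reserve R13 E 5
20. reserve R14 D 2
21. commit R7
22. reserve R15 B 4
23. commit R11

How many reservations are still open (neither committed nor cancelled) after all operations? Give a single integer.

Step 1: reserve R1 A 6 -> on_hand[A=25 B=28 C=44 D=46 E=20] avail[A=19 B=28 C=44 D=46 E=20] open={R1}
Step 2: commit R1 -> on_hand[A=19 B=28 C=44 D=46 E=20] avail[A=19 B=28 C=44 D=46 E=20] open={}
Step 3: reserve R2 E 3 -> on_hand[A=19 B=28 C=44 D=46 E=20] avail[A=19 B=28 C=44 D=46 E=17] open={R2}
Step 4: commit R2 -> on_hand[A=19 B=28 C=44 D=46 E=17] avail[A=19 B=28 C=44 D=46 E=17] open={}
Step 5: reserve R3 E 4 -> on_hand[A=19 B=28 C=44 D=46 E=17] avail[A=19 B=28 C=44 D=46 E=13] open={R3}
Step 6: reserve R4 B 8 -> on_hand[A=19 B=28 C=44 D=46 E=17] avail[A=19 B=20 C=44 D=46 E=13] open={R3,R4}
Step 7: commit R4 -> on_hand[A=19 B=20 C=44 D=46 E=17] avail[A=19 B=20 C=44 D=46 E=13] open={R3}
Step 8: reserve R5 D 7 -> on_hand[A=19 B=20 C=44 D=46 E=17] avail[A=19 B=20 C=44 D=39 E=13] open={R3,R5}
Step 9: reserve R6 B 9 -> on_hand[A=19 B=20 C=44 D=46 E=17] avail[A=19 B=11 C=44 D=39 E=13] open={R3,R5,R6}
Step 10: reserve R7 A 1 -> on_hand[A=19 B=20 C=44 D=46 E=17] avail[A=18 B=11 C=44 D=39 E=13] open={R3,R5,R6,R7}
Step 11: reserve R8 C 4 -> on_hand[A=19 B=20 C=44 D=46 E=17] avail[A=18 B=11 C=40 D=39 E=13] open={R3,R5,R6,R7,R8}
Step 12: reserve R9 A 7 -> on_hand[A=19 B=20 C=44 D=46 E=17] avail[A=11 B=11 C=40 D=39 E=13] open={R3,R5,R6,R7,R8,R9}
Step 13: reserve R10 C 6 -> on_hand[A=19 B=20 C=44 D=46 E=17] avail[A=11 B=11 C=34 D=39 E=13] open={R10,R3,R5,R6,R7,R8,R9}
Step 14: reserve R11 B 3 -> on_hand[A=19 B=20 C=44 D=46 E=17] avail[A=11 B=8 C=34 D=39 E=13] open={R10,R11,R3,R5,R6,R7,R8,R9}
Step 15: reserve R12 D 9 -> on_hand[A=19 B=20 C=44 D=46 E=17] avail[A=11 B=8 C=34 D=30 E=13] open={R10,R11,R12,R3,R5,R6,R7,R8,R9}
Step 16: commit R9 -> on_hand[A=12 B=20 C=44 D=46 E=17] avail[A=11 B=8 C=34 D=30 E=13] open={R10,R11,R12,R3,R5,R6,R7,R8}
Step 17: commit R12 -> on_hand[A=12 B=20 C=44 D=37 E=17] avail[A=11 B=8 C=34 D=30 E=13] open={R10,R11,R3,R5,R6,R7,R8}
Step 18: commit R10 -> on_hand[A=12 B=20 C=38 D=37 E=17] avail[A=11 B=8 C=34 D=30 E=13] open={R11,R3,R5,R6,R7,R8}
Step 19: reserve R13 E 5 -> on_hand[A=12 B=20 C=38 D=37 E=17] avail[A=11 B=8 C=34 D=30 E=8] open={R11,R13,R3,R5,R6,R7,R8}
Step 20: reserve R14 D 2 -> on_hand[A=12 B=20 C=38 D=37 E=17] avail[A=11 B=8 C=34 D=28 E=8] open={R11,R13,R14,R3,R5,R6,R7,R8}
Step 21: commit R7 -> on_hand[A=11 B=20 C=38 D=37 E=17] avail[A=11 B=8 C=34 D=28 E=8] open={R11,R13,R14,R3,R5,R6,R8}
Step 22: reserve R15 B 4 -> on_hand[A=11 B=20 C=38 D=37 E=17] avail[A=11 B=4 C=34 D=28 E=8] open={R11,R13,R14,R15,R3,R5,R6,R8}
Step 23: commit R11 -> on_hand[A=11 B=17 C=38 D=37 E=17] avail[A=11 B=4 C=34 D=28 E=8] open={R13,R14,R15,R3,R5,R6,R8}
Open reservations: ['R13', 'R14', 'R15', 'R3', 'R5', 'R6', 'R8'] -> 7

Answer: 7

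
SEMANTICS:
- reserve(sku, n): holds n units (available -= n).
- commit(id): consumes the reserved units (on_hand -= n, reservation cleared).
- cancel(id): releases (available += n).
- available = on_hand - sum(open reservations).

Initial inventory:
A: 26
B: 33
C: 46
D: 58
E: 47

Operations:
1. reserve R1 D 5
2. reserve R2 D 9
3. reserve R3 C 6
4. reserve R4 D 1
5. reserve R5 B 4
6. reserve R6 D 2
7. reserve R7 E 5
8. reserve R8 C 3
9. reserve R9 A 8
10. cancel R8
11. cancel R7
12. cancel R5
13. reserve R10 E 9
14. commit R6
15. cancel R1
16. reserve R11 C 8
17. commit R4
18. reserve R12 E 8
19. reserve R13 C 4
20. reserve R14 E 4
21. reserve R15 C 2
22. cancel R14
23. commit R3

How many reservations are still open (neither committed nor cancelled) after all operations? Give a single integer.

Step 1: reserve R1 D 5 -> on_hand[A=26 B=33 C=46 D=58 E=47] avail[A=26 B=33 C=46 D=53 E=47] open={R1}
Step 2: reserve R2 D 9 -> on_hand[A=26 B=33 C=46 D=58 E=47] avail[A=26 B=33 C=46 D=44 E=47] open={R1,R2}
Step 3: reserve R3 C 6 -> on_hand[A=26 B=33 C=46 D=58 E=47] avail[A=26 B=33 C=40 D=44 E=47] open={R1,R2,R3}
Step 4: reserve R4 D 1 -> on_hand[A=26 B=33 C=46 D=58 E=47] avail[A=26 B=33 C=40 D=43 E=47] open={R1,R2,R3,R4}
Step 5: reserve R5 B 4 -> on_hand[A=26 B=33 C=46 D=58 E=47] avail[A=26 B=29 C=40 D=43 E=47] open={R1,R2,R3,R4,R5}
Step 6: reserve R6 D 2 -> on_hand[A=26 B=33 C=46 D=58 E=47] avail[A=26 B=29 C=40 D=41 E=47] open={R1,R2,R3,R4,R5,R6}
Step 7: reserve R7 E 5 -> on_hand[A=26 B=33 C=46 D=58 E=47] avail[A=26 B=29 C=40 D=41 E=42] open={R1,R2,R3,R4,R5,R6,R7}
Step 8: reserve R8 C 3 -> on_hand[A=26 B=33 C=46 D=58 E=47] avail[A=26 B=29 C=37 D=41 E=42] open={R1,R2,R3,R4,R5,R6,R7,R8}
Step 9: reserve R9 A 8 -> on_hand[A=26 B=33 C=46 D=58 E=47] avail[A=18 B=29 C=37 D=41 E=42] open={R1,R2,R3,R4,R5,R6,R7,R8,R9}
Step 10: cancel R8 -> on_hand[A=26 B=33 C=46 D=58 E=47] avail[A=18 B=29 C=40 D=41 E=42] open={R1,R2,R3,R4,R5,R6,R7,R9}
Step 11: cancel R7 -> on_hand[A=26 B=33 C=46 D=58 E=47] avail[A=18 B=29 C=40 D=41 E=47] open={R1,R2,R3,R4,R5,R6,R9}
Step 12: cancel R5 -> on_hand[A=26 B=33 C=46 D=58 E=47] avail[A=18 B=33 C=40 D=41 E=47] open={R1,R2,R3,R4,R6,R9}
Step 13: reserve R10 E 9 -> on_hand[A=26 B=33 C=46 D=58 E=47] avail[A=18 B=33 C=40 D=41 E=38] open={R1,R10,R2,R3,R4,R6,R9}
Step 14: commit R6 -> on_hand[A=26 B=33 C=46 D=56 E=47] avail[A=18 B=33 C=40 D=41 E=38] open={R1,R10,R2,R3,R4,R9}
Step 15: cancel R1 -> on_hand[A=26 B=33 C=46 D=56 E=47] avail[A=18 B=33 C=40 D=46 E=38] open={R10,R2,R3,R4,R9}
Step 16: reserve R11 C 8 -> on_hand[A=26 B=33 C=46 D=56 E=47] avail[A=18 B=33 C=32 D=46 E=38] open={R10,R11,R2,R3,R4,R9}
Step 17: commit R4 -> on_hand[A=26 B=33 C=46 D=55 E=47] avail[A=18 B=33 C=32 D=46 E=38] open={R10,R11,R2,R3,R9}
Step 18: reserve R12 E 8 -> on_hand[A=26 B=33 C=46 D=55 E=47] avail[A=18 B=33 C=32 D=46 E=30] open={R10,R11,R12,R2,R3,R9}
Step 19: reserve R13 C 4 -> on_hand[A=26 B=33 C=46 D=55 E=47] avail[A=18 B=33 C=28 D=46 E=30] open={R10,R11,R12,R13,R2,R3,R9}
Step 20: reserve R14 E 4 -> on_hand[A=26 B=33 C=46 D=55 E=47] avail[A=18 B=33 C=28 D=46 E=26] open={R10,R11,R12,R13,R14,R2,R3,R9}
Step 21: reserve R15 C 2 -> on_hand[A=26 B=33 C=46 D=55 E=47] avail[A=18 B=33 C=26 D=46 E=26] open={R10,R11,R12,R13,R14,R15,R2,R3,R9}
Step 22: cancel R14 -> on_hand[A=26 B=33 C=46 D=55 E=47] avail[A=18 B=33 C=26 D=46 E=30] open={R10,R11,R12,R13,R15,R2,R3,R9}
Step 23: commit R3 -> on_hand[A=26 B=33 C=40 D=55 E=47] avail[A=18 B=33 C=26 D=46 E=30] open={R10,R11,R12,R13,R15,R2,R9}
Open reservations: ['R10', 'R11', 'R12', 'R13', 'R15', 'R2', 'R9'] -> 7

Answer: 7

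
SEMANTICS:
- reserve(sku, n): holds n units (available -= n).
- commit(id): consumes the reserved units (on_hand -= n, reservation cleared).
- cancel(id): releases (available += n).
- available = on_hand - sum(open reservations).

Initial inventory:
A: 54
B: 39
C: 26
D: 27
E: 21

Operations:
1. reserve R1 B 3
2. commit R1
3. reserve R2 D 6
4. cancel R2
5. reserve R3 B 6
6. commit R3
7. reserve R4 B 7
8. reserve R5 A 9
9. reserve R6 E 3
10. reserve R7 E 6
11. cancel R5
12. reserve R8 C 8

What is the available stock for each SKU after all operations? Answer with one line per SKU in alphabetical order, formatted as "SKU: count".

Step 1: reserve R1 B 3 -> on_hand[A=54 B=39 C=26 D=27 E=21] avail[A=54 B=36 C=26 D=27 E=21] open={R1}
Step 2: commit R1 -> on_hand[A=54 B=36 C=26 D=27 E=21] avail[A=54 B=36 C=26 D=27 E=21] open={}
Step 3: reserve R2 D 6 -> on_hand[A=54 B=36 C=26 D=27 E=21] avail[A=54 B=36 C=26 D=21 E=21] open={R2}
Step 4: cancel R2 -> on_hand[A=54 B=36 C=26 D=27 E=21] avail[A=54 B=36 C=26 D=27 E=21] open={}
Step 5: reserve R3 B 6 -> on_hand[A=54 B=36 C=26 D=27 E=21] avail[A=54 B=30 C=26 D=27 E=21] open={R3}
Step 6: commit R3 -> on_hand[A=54 B=30 C=26 D=27 E=21] avail[A=54 B=30 C=26 D=27 E=21] open={}
Step 7: reserve R4 B 7 -> on_hand[A=54 B=30 C=26 D=27 E=21] avail[A=54 B=23 C=26 D=27 E=21] open={R4}
Step 8: reserve R5 A 9 -> on_hand[A=54 B=30 C=26 D=27 E=21] avail[A=45 B=23 C=26 D=27 E=21] open={R4,R5}
Step 9: reserve R6 E 3 -> on_hand[A=54 B=30 C=26 D=27 E=21] avail[A=45 B=23 C=26 D=27 E=18] open={R4,R5,R6}
Step 10: reserve R7 E 6 -> on_hand[A=54 B=30 C=26 D=27 E=21] avail[A=45 B=23 C=26 D=27 E=12] open={R4,R5,R6,R7}
Step 11: cancel R5 -> on_hand[A=54 B=30 C=26 D=27 E=21] avail[A=54 B=23 C=26 D=27 E=12] open={R4,R6,R7}
Step 12: reserve R8 C 8 -> on_hand[A=54 B=30 C=26 D=27 E=21] avail[A=54 B=23 C=18 D=27 E=12] open={R4,R6,R7,R8}

Answer: A: 54
B: 23
C: 18
D: 27
E: 12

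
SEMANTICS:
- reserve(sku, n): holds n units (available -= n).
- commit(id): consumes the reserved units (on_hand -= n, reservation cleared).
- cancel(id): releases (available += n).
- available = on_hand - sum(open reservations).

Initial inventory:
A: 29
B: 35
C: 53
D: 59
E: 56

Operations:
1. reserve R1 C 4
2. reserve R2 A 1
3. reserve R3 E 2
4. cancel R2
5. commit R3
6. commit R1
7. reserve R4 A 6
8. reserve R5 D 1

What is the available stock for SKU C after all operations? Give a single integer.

Answer: 49

Derivation:
Step 1: reserve R1 C 4 -> on_hand[A=29 B=35 C=53 D=59 E=56] avail[A=29 B=35 C=49 D=59 E=56] open={R1}
Step 2: reserve R2 A 1 -> on_hand[A=29 B=35 C=53 D=59 E=56] avail[A=28 B=35 C=49 D=59 E=56] open={R1,R2}
Step 3: reserve R3 E 2 -> on_hand[A=29 B=35 C=53 D=59 E=56] avail[A=28 B=35 C=49 D=59 E=54] open={R1,R2,R3}
Step 4: cancel R2 -> on_hand[A=29 B=35 C=53 D=59 E=56] avail[A=29 B=35 C=49 D=59 E=54] open={R1,R3}
Step 5: commit R3 -> on_hand[A=29 B=35 C=53 D=59 E=54] avail[A=29 B=35 C=49 D=59 E=54] open={R1}
Step 6: commit R1 -> on_hand[A=29 B=35 C=49 D=59 E=54] avail[A=29 B=35 C=49 D=59 E=54] open={}
Step 7: reserve R4 A 6 -> on_hand[A=29 B=35 C=49 D=59 E=54] avail[A=23 B=35 C=49 D=59 E=54] open={R4}
Step 8: reserve R5 D 1 -> on_hand[A=29 B=35 C=49 D=59 E=54] avail[A=23 B=35 C=49 D=58 E=54] open={R4,R5}
Final available[C] = 49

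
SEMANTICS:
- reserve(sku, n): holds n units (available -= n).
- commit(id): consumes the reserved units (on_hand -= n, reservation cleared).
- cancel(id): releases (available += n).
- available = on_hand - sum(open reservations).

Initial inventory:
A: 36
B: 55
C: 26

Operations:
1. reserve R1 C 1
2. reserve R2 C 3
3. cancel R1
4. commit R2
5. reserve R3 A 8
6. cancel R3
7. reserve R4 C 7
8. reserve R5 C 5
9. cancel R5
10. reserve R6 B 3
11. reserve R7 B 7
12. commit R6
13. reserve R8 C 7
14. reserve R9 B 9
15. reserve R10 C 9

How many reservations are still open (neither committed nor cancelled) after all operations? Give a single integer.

Answer: 5

Derivation:
Step 1: reserve R1 C 1 -> on_hand[A=36 B=55 C=26] avail[A=36 B=55 C=25] open={R1}
Step 2: reserve R2 C 3 -> on_hand[A=36 B=55 C=26] avail[A=36 B=55 C=22] open={R1,R2}
Step 3: cancel R1 -> on_hand[A=36 B=55 C=26] avail[A=36 B=55 C=23] open={R2}
Step 4: commit R2 -> on_hand[A=36 B=55 C=23] avail[A=36 B=55 C=23] open={}
Step 5: reserve R3 A 8 -> on_hand[A=36 B=55 C=23] avail[A=28 B=55 C=23] open={R3}
Step 6: cancel R3 -> on_hand[A=36 B=55 C=23] avail[A=36 B=55 C=23] open={}
Step 7: reserve R4 C 7 -> on_hand[A=36 B=55 C=23] avail[A=36 B=55 C=16] open={R4}
Step 8: reserve R5 C 5 -> on_hand[A=36 B=55 C=23] avail[A=36 B=55 C=11] open={R4,R5}
Step 9: cancel R5 -> on_hand[A=36 B=55 C=23] avail[A=36 B=55 C=16] open={R4}
Step 10: reserve R6 B 3 -> on_hand[A=36 B=55 C=23] avail[A=36 B=52 C=16] open={R4,R6}
Step 11: reserve R7 B 7 -> on_hand[A=36 B=55 C=23] avail[A=36 B=45 C=16] open={R4,R6,R7}
Step 12: commit R6 -> on_hand[A=36 B=52 C=23] avail[A=36 B=45 C=16] open={R4,R7}
Step 13: reserve R8 C 7 -> on_hand[A=36 B=52 C=23] avail[A=36 B=45 C=9] open={R4,R7,R8}
Step 14: reserve R9 B 9 -> on_hand[A=36 B=52 C=23] avail[A=36 B=36 C=9] open={R4,R7,R8,R9}
Step 15: reserve R10 C 9 -> on_hand[A=36 B=52 C=23] avail[A=36 B=36 C=0] open={R10,R4,R7,R8,R9}
Open reservations: ['R10', 'R4', 'R7', 'R8', 'R9'] -> 5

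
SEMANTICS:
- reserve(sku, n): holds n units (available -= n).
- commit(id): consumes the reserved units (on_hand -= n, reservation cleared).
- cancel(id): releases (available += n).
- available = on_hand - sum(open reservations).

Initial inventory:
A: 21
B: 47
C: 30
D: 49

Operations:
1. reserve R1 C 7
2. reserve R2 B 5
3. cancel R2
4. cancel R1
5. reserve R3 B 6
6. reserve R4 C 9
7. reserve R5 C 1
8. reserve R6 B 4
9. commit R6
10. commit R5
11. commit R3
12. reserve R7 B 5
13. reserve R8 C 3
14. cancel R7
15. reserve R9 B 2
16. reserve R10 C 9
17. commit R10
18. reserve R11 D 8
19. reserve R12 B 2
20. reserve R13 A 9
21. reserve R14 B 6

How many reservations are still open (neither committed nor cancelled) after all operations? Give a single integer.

Answer: 7

Derivation:
Step 1: reserve R1 C 7 -> on_hand[A=21 B=47 C=30 D=49] avail[A=21 B=47 C=23 D=49] open={R1}
Step 2: reserve R2 B 5 -> on_hand[A=21 B=47 C=30 D=49] avail[A=21 B=42 C=23 D=49] open={R1,R2}
Step 3: cancel R2 -> on_hand[A=21 B=47 C=30 D=49] avail[A=21 B=47 C=23 D=49] open={R1}
Step 4: cancel R1 -> on_hand[A=21 B=47 C=30 D=49] avail[A=21 B=47 C=30 D=49] open={}
Step 5: reserve R3 B 6 -> on_hand[A=21 B=47 C=30 D=49] avail[A=21 B=41 C=30 D=49] open={R3}
Step 6: reserve R4 C 9 -> on_hand[A=21 B=47 C=30 D=49] avail[A=21 B=41 C=21 D=49] open={R3,R4}
Step 7: reserve R5 C 1 -> on_hand[A=21 B=47 C=30 D=49] avail[A=21 B=41 C=20 D=49] open={R3,R4,R5}
Step 8: reserve R6 B 4 -> on_hand[A=21 B=47 C=30 D=49] avail[A=21 B=37 C=20 D=49] open={R3,R4,R5,R6}
Step 9: commit R6 -> on_hand[A=21 B=43 C=30 D=49] avail[A=21 B=37 C=20 D=49] open={R3,R4,R5}
Step 10: commit R5 -> on_hand[A=21 B=43 C=29 D=49] avail[A=21 B=37 C=20 D=49] open={R3,R4}
Step 11: commit R3 -> on_hand[A=21 B=37 C=29 D=49] avail[A=21 B=37 C=20 D=49] open={R4}
Step 12: reserve R7 B 5 -> on_hand[A=21 B=37 C=29 D=49] avail[A=21 B=32 C=20 D=49] open={R4,R7}
Step 13: reserve R8 C 3 -> on_hand[A=21 B=37 C=29 D=49] avail[A=21 B=32 C=17 D=49] open={R4,R7,R8}
Step 14: cancel R7 -> on_hand[A=21 B=37 C=29 D=49] avail[A=21 B=37 C=17 D=49] open={R4,R8}
Step 15: reserve R9 B 2 -> on_hand[A=21 B=37 C=29 D=49] avail[A=21 B=35 C=17 D=49] open={R4,R8,R9}
Step 16: reserve R10 C 9 -> on_hand[A=21 B=37 C=29 D=49] avail[A=21 B=35 C=8 D=49] open={R10,R4,R8,R9}
Step 17: commit R10 -> on_hand[A=21 B=37 C=20 D=49] avail[A=21 B=35 C=8 D=49] open={R4,R8,R9}
Step 18: reserve R11 D 8 -> on_hand[A=21 B=37 C=20 D=49] avail[A=21 B=35 C=8 D=41] open={R11,R4,R8,R9}
Step 19: reserve R12 B 2 -> on_hand[A=21 B=37 C=20 D=49] avail[A=21 B=33 C=8 D=41] open={R11,R12,R4,R8,R9}
Step 20: reserve R13 A 9 -> on_hand[A=21 B=37 C=20 D=49] avail[A=12 B=33 C=8 D=41] open={R11,R12,R13,R4,R8,R9}
Step 21: reserve R14 B 6 -> on_hand[A=21 B=37 C=20 D=49] avail[A=12 B=27 C=8 D=41] open={R11,R12,R13,R14,R4,R8,R9}
Open reservations: ['R11', 'R12', 'R13', 'R14', 'R4', 'R8', 'R9'] -> 7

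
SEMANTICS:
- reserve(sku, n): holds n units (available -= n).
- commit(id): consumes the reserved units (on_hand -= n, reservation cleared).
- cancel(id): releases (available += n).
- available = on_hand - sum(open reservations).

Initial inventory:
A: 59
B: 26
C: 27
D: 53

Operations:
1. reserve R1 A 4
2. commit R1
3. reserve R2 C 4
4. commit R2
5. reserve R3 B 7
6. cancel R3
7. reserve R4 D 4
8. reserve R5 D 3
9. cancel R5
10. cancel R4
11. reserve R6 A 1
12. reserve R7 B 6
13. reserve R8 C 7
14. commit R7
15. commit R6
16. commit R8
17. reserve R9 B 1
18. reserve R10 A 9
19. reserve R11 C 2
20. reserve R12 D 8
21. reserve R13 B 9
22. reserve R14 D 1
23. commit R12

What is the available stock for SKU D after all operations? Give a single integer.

Step 1: reserve R1 A 4 -> on_hand[A=59 B=26 C=27 D=53] avail[A=55 B=26 C=27 D=53] open={R1}
Step 2: commit R1 -> on_hand[A=55 B=26 C=27 D=53] avail[A=55 B=26 C=27 D=53] open={}
Step 3: reserve R2 C 4 -> on_hand[A=55 B=26 C=27 D=53] avail[A=55 B=26 C=23 D=53] open={R2}
Step 4: commit R2 -> on_hand[A=55 B=26 C=23 D=53] avail[A=55 B=26 C=23 D=53] open={}
Step 5: reserve R3 B 7 -> on_hand[A=55 B=26 C=23 D=53] avail[A=55 B=19 C=23 D=53] open={R3}
Step 6: cancel R3 -> on_hand[A=55 B=26 C=23 D=53] avail[A=55 B=26 C=23 D=53] open={}
Step 7: reserve R4 D 4 -> on_hand[A=55 B=26 C=23 D=53] avail[A=55 B=26 C=23 D=49] open={R4}
Step 8: reserve R5 D 3 -> on_hand[A=55 B=26 C=23 D=53] avail[A=55 B=26 C=23 D=46] open={R4,R5}
Step 9: cancel R5 -> on_hand[A=55 B=26 C=23 D=53] avail[A=55 B=26 C=23 D=49] open={R4}
Step 10: cancel R4 -> on_hand[A=55 B=26 C=23 D=53] avail[A=55 B=26 C=23 D=53] open={}
Step 11: reserve R6 A 1 -> on_hand[A=55 B=26 C=23 D=53] avail[A=54 B=26 C=23 D=53] open={R6}
Step 12: reserve R7 B 6 -> on_hand[A=55 B=26 C=23 D=53] avail[A=54 B=20 C=23 D=53] open={R6,R7}
Step 13: reserve R8 C 7 -> on_hand[A=55 B=26 C=23 D=53] avail[A=54 B=20 C=16 D=53] open={R6,R7,R8}
Step 14: commit R7 -> on_hand[A=55 B=20 C=23 D=53] avail[A=54 B=20 C=16 D=53] open={R6,R8}
Step 15: commit R6 -> on_hand[A=54 B=20 C=23 D=53] avail[A=54 B=20 C=16 D=53] open={R8}
Step 16: commit R8 -> on_hand[A=54 B=20 C=16 D=53] avail[A=54 B=20 C=16 D=53] open={}
Step 17: reserve R9 B 1 -> on_hand[A=54 B=20 C=16 D=53] avail[A=54 B=19 C=16 D=53] open={R9}
Step 18: reserve R10 A 9 -> on_hand[A=54 B=20 C=16 D=53] avail[A=45 B=19 C=16 D=53] open={R10,R9}
Step 19: reserve R11 C 2 -> on_hand[A=54 B=20 C=16 D=53] avail[A=45 B=19 C=14 D=53] open={R10,R11,R9}
Step 20: reserve R12 D 8 -> on_hand[A=54 B=20 C=16 D=53] avail[A=45 B=19 C=14 D=45] open={R10,R11,R12,R9}
Step 21: reserve R13 B 9 -> on_hand[A=54 B=20 C=16 D=53] avail[A=45 B=10 C=14 D=45] open={R10,R11,R12,R13,R9}
Step 22: reserve R14 D 1 -> on_hand[A=54 B=20 C=16 D=53] avail[A=45 B=10 C=14 D=44] open={R10,R11,R12,R13,R14,R9}
Step 23: commit R12 -> on_hand[A=54 B=20 C=16 D=45] avail[A=45 B=10 C=14 D=44] open={R10,R11,R13,R14,R9}
Final available[D] = 44

Answer: 44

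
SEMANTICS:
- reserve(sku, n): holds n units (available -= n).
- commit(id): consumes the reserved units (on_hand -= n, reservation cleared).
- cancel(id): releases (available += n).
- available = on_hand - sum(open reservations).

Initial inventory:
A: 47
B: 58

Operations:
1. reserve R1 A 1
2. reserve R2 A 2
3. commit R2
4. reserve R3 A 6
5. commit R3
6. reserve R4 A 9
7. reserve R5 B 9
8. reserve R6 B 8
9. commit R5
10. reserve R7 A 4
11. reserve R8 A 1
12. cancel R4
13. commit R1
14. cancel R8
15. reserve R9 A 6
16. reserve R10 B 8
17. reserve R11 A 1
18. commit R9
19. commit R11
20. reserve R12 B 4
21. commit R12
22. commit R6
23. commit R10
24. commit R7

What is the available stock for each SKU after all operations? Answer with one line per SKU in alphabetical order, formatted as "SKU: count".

Answer: A: 27
B: 29

Derivation:
Step 1: reserve R1 A 1 -> on_hand[A=47 B=58] avail[A=46 B=58] open={R1}
Step 2: reserve R2 A 2 -> on_hand[A=47 B=58] avail[A=44 B=58] open={R1,R2}
Step 3: commit R2 -> on_hand[A=45 B=58] avail[A=44 B=58] open={R1}
Step 4: reserve R3 A 6 -> on_hand[A=45 B=58] avail[A=38 B=58] open={R1,R3}
Step 5: commit R3 -> on_hand[A=39 B=58] avail[A=38 B=58] open={R1}
Step 6: reserve R4 A 9 -> on_hand[A=39 B=58] avail[A=29 B=58] open={R1,R4}
Step 7: reserve R5 B 9 -> on_hand[A=39 B=58] avail[A=29 B=49] open={R1,R4,R5}
Step 8: reserve R6 B 8 -> on_hand[A=39 B=58] avail[A=29 B=41] open={R1,R4,R5,R6}
Step 9: commit R5 -> on_hand[A=39 B=49] avail[A=29 B=41] open={R1,R4,R6}
Step 10: reserve R7 A 4 -> on_hand[A=39 B=49] avail[A=25 B=41] open={R1,R4,R6,R7}
Step 11: reserve R8 A 1 -> on_hand[A=39 B=49] avail[A=24 B=41] open={R1,R4,R6,R7,R8}
Step 12: cancel R4 -> on_hand[A=39 B=49] avail[A=33 B=41] open={R1,R6,R7,R8}
Step 13: commit R1 -> on_hand[A=38 B=49] avail[A=33 B=41] open={R6,R7,R8}
Step 14: cancel R8 -> on_hand[A=38 B=49] avail[A=34 B=41] open={R6,R7}
Step 15: reserve R9 A 6 -> on_hand[A=38 B=49] avail[A=28 B=41] open={R6,R7,R9}
Step 16: reserve R10 B 8 -> on_hand[A=38 B=49] avail[A=28 B=33] open={R10,R6,R7,R9}
Step 17: reserve R11 A 1 -> on_hand[A=38 B=49] avail[A=27 B=33] open={R10,R11,R6,R7,R9}
Step 18: commit R9 -> on_hand[A=32 B=49] avail[A=27 B=33] open={R10,R11,R6,R7}
Step 19: commit R11 -> on_hand[A=31 B=49] avail[A=27 B=33] open={R10,R6,R7}
Step 20: reserve R12 B 4 -> on_hand[A=31 B=49] avail[A=27 B=29] open={R10,R12,R6,R7}
Step 21: commit R12 -> on_hand[A=31 B=45] avail[A=27 B=29] open={R10,R6,R7}
Step 22: commit R6 -> on_hand[A=31 B=37] avail[A=27 B=29] open={R10,R7}
Step 23: commit R10 -> on_hand[A=31 B=29] avail[A=27 B=29] open={R7}
Step 24: commit R7 -> on_hand[A=27 B=29] avail[A=27 B=29] open={}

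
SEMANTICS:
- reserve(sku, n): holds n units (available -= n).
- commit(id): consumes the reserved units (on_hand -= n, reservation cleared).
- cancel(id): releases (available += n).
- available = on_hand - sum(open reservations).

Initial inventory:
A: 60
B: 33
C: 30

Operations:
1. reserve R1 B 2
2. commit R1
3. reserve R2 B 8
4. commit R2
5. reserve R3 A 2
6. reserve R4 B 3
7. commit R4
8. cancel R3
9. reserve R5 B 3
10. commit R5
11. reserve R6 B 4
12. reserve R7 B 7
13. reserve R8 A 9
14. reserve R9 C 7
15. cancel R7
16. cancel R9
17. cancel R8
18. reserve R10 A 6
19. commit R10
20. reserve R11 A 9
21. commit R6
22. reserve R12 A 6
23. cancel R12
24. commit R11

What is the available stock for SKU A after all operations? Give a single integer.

Answer: 45

Derivation:
Step 1: reserve R1 B 2 -> on_hand[A=60 B=33 C=30] avail[A=60 B=31 C=30] open={R1}
Step 2: commit R1 -> on_hand[A=60 B=31 C=30] avail[A=60 B=31 C=30] open={}
Step 3: reserve R2 B 8 -> on_hand[A=60 B=31 C=30] avail[A=60 B=23 C=30] open={R2}
Step 4: commit R2 -> on_hand[A=60 B=23 C=30] avail[A=60 B=23 C=30] open={}
Step 5: reserve R3 A 2 -> on_hand[A=60 B=23 C=30] avail[A=58 B=23 C=30] open={R3}
Step 6: reserve R4 B 3 -> on_hand[A=60 B=23 C=30] avail[A=58 B=20 C=30] open={R3,R4}
Step 7: commit R4 -> on_hand[A=60 B=20 C=30] avail[A=58 B=20 C=30] open={R3}
Step 8: cancel R3 -> on_hand[A=60 B=20 C=30] avail[A=60 B=20 C=30] open={}
Step 9: reserve R5 B 3 -> on_hand[A=60 B=20 C=30] avail[A=60 B=17 C=30] open={R5}
Step 10: commit R5 -> on_hand[A=60 B=17 C=30] avail[A=60 B=17 C=30] open={}
Step 11: reserve R6 B 4 -> on_hand[A=60 B=17 C=30] avail[A=60 B=13 C=30] open={R6}
Step 12: reserve R7 B 7 -> on_hand[A=60 B=17 C=30] avail[A=60 B=6 C=30] open={R6,R7}
Step 13: reserve R8 A 9 -> on_hand[A=60 B=17 C=30] avail[A=51 B=6 C=30] open={R6,R7,R8}
Step 14: reserve R9 C 7 -> on_hand[A=60 B=17 C=30] avail[A=51 B=6 C=23] open={R6,R7,R8,R9}
Step 15: cancel R7 -> on_hand[A=60 B=17 C=30] avail[A=51 B=13 C=23] open={R6,R8,R9}
Step 16: cancel R9 -> on_hand[A=60 B=17 C=30] avail[A=51 B=13 C=30] open={R6,R8}
Step 17: cancel R8 -> on_hand[A=60 B=17 C=30] avail[A=60 B=13 C=30] open={R6}
Step 18: reserve R10 A 6 -> on_hand[A=60 B=17 C=30] avail[A=54 B=13 C=30] open={R10,R6}
Step 19: commit R10 -> on_hand[A=54 B=17 C=30] avail[A=54 B=13 C=30] open={R6}
Step 20: reserve R11 A 9 -> on_hand[A=54 B=17 C=30] avail[A=45 B=13 C=30] open={R11,R6}
Step 21: commit R6 -> on_hand[A=54 B=13 C=30] avail[A=45 B=13 C=30] open={R11}
Step 22: reserve R12 A 6 -> on_hand[A=54 B=13 C=30] avail[A=39 B=13 C=30] open={R11,R12}
Step 23: cancel R12 -> on_hand[A=54 B=13 C=30] avail[A=45 B=13 C=30] open={R11}
Step 24: commit R11 -> on_hand[A=45 B=13 C=30] avail[A=45 B=13 C=30] open={}
Final available[A] = 45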